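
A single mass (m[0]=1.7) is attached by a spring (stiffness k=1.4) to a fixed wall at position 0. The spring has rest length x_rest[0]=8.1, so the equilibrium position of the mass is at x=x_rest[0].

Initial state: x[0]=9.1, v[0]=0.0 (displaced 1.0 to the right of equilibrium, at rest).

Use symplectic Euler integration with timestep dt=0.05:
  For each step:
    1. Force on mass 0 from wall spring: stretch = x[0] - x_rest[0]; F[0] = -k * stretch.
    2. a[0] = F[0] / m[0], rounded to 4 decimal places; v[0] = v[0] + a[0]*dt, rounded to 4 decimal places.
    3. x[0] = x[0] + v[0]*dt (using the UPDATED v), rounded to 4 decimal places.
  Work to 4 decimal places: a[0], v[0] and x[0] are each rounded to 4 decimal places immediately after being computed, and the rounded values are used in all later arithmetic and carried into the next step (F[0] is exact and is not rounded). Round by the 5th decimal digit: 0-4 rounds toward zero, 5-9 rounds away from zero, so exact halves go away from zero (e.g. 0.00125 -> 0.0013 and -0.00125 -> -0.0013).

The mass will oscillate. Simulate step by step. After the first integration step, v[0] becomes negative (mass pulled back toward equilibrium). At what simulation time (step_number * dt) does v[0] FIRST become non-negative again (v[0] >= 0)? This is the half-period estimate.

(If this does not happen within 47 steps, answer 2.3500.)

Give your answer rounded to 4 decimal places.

Answer: 2.3500

Derivation:
Step 0: x=[9.1000] v=[0.0000]
Step 1: x=[9.0979] v=[-0.0412]
Step 2: x=[9.0938] v=[-0.0823]
Step 3: x=[9.0876] v=[-0.1232]
Step 4: x=[9.0794] v=[-0.1639]
Step 5: x=[9.0692] v=[-0.2042]
Step 6: x=[9.0570] v=[-0.2441]
Step 7: x=[9.0428] v=[-0.2835]
Step 8: x=[9.0267] v=[-0.3223]
Step 9: x=[9.0087] v=[-0.3605]
Step 10: x=[8.9888] v=[-0.3979]
Step 11: x=[8.9671] v=[-0.4345]
Step 12: x=[8.9436] v=[-0.4702]
Step 13: x=[8.9184] v=[-0.5049]
Step 14: x=[8.8915] v=[-0.5386]
Step 15: x=[8.8629] v=[-0.5712]
Step 16: x=[8.8328] v=[-0.6026]
Step 17: x=[8.8012] v=[-0.6328]
Step 18: x=[8.7681] v=[-0.6617]
Step 19: x=[8.7336] v=[-0.6892]
Step 20: x=[8.6978] v=[-0.7153]
Step 21: x=[8.6608] v=[-0.7399]
Step 22: x=[8.6227] v=[-0.7630]
Step 23: x=[8.5835] v=[-0.7845]
Step 24: x=[8.5433] v=[-0.8044]
Step 25: x=[8.5022] v=[-0.8227]
Step 26: x=[8.4602] v=[-0.8393]
Step 27: x=[8.4175] v=[-0.8541]
Step 28: x=[8.3741] v=[-0.8672]
Step 29: x=[8.3302] v=[-0.8785]
Step 30: x=[8.2858] v=[-0.8880]
Step 31: x=[8.2410] v=[-0.8957]
Step 32: x=[8.1959] v=[-0.9015]
Step 33: x=[8.1506] v=[-0.9055]
Step 34: x=[8.1052] v=[-0.9076]
Step 35: x=[8.0598] v=[-0.9078]
Step 36: x=[8.0145] v=[-0.9061]
Step 37: x=[7.9694] v=[-0.9026]
Step 38: x=[7.9245] v=[-0.8972]
Step 39: x=[7.8800] v=[-0.8900]
Step 40: x=[7.8360] v=[-0.8809]
Step 41: x=[7.7925] v=[-0.8700]
Step 42: x=[7.7496] v=[-0.8573]
Step 43: x=[7.7075] v=[-0.8429]
Step 44: x=[7.6662] v=[-0.8267]
Step 45: x=[7.6258] v=[-0.8088]
Step 46: x=[7.5863] v=[-0.7893]
Step 47: x=[7.5479] v=[-0.7682]
v[0] did not become non-negative within 47 steps; using fallback time=2.3500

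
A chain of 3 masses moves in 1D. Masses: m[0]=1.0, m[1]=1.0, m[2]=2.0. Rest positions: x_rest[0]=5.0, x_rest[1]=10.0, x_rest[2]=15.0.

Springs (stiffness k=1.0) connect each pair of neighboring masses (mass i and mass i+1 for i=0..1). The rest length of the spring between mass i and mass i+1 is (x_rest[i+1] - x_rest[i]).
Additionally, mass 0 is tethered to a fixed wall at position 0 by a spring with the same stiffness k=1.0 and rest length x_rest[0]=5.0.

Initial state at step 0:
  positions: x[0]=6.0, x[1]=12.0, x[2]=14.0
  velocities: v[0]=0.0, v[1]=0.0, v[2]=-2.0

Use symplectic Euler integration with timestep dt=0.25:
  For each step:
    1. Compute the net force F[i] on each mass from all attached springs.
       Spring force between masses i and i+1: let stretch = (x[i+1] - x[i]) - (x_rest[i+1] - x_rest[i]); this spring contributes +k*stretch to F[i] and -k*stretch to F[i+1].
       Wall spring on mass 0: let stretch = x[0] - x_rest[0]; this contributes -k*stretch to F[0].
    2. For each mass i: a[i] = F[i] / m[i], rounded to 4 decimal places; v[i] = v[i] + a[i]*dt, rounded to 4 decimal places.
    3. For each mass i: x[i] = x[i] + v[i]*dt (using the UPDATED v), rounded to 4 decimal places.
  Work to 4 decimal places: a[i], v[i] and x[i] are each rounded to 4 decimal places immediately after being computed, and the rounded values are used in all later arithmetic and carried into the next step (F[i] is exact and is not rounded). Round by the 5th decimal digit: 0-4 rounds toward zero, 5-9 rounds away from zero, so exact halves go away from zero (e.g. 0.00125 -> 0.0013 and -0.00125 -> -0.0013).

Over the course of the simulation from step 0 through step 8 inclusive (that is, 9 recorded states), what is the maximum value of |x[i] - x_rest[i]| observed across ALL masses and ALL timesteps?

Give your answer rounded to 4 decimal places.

Answer: 3.2379

Derivation:
Step 0: x=[6.0000 12.0000 14.0000] v=[0.0000 0.0000 -2.0000]
Step 1: x=[6.0000 11.7500 13.5938] v=[0.0000 -1.0000 -1.6250]
Step 2: x=[5.9844 11.2559 13.2862] v=[-0.0625 -1.9766 -1.2305]
Step 3: x=[5.9242 10.5592 13.0714] v=[-0.2407 -2.7869 -0.8593]
Step 4: x=[5.7835 9.7298 12.9343] v=[-0.5630 -3.3176 -0.5483]
Step 5: x=[5.5279 8.8540 12.8533] v=[-1.0223 -3.5031 -0.3239]
Step 6: x=[5.1347 8.0203 12.8036] v=[-1.5728 -3.3348 -0.1988]
Step 7: x=[4.6009 7.3052 12.7607] v=[-2.1351 -2.8604 -0.1717]
Step 8: x=[3.9486 6.7621 12.7035] v=[-2.6093 -2.1726 -0.2287]
Max displacement = 3.2379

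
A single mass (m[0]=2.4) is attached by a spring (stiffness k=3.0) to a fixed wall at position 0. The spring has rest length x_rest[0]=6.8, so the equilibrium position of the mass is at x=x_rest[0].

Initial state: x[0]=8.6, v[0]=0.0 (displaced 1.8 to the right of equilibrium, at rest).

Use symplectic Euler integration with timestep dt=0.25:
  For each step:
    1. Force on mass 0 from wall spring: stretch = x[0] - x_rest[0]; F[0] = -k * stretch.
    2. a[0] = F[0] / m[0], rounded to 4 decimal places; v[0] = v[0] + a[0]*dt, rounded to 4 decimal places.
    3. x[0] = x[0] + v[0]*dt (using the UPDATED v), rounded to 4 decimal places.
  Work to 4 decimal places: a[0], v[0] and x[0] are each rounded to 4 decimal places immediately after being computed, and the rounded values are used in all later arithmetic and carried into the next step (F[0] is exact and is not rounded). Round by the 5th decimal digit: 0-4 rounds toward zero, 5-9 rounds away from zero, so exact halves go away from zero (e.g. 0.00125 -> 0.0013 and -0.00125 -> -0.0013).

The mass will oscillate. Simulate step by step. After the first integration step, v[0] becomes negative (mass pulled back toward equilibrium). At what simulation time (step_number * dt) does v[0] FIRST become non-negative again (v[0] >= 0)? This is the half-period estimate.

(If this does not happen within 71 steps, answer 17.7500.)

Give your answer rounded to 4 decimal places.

Step 0: x=[8.6000] v=[0.0000]
Step 1: x=[8.4594] v=[-0.5625]
Step 2: x=[8.1891] v=[-1.0811]
Step 3: x=[7.8103] v=[-1.5152]
Step 4: x=[7.3526] v=[-1.8309]
Step 5: x=[6.8517] v=[-2.0036]
Step 6: x=[6.3468] v=[-2.0198]
Step 7: x=[5.8773] v=[-1.8782]
Step 8: x=[5.4798] v=[-1.5899]
Step 9: x=[5.1855] v=[-1.1773]
Step 10: x=[5.0173] v=[-0.6728]
Step 11: x=[4.9884] v=[-0.1157]
Step 12: x=[5.1010] v=[0.4504]
First v>=0 after going negative at step 12, time=3.0000

Answer: 3.0000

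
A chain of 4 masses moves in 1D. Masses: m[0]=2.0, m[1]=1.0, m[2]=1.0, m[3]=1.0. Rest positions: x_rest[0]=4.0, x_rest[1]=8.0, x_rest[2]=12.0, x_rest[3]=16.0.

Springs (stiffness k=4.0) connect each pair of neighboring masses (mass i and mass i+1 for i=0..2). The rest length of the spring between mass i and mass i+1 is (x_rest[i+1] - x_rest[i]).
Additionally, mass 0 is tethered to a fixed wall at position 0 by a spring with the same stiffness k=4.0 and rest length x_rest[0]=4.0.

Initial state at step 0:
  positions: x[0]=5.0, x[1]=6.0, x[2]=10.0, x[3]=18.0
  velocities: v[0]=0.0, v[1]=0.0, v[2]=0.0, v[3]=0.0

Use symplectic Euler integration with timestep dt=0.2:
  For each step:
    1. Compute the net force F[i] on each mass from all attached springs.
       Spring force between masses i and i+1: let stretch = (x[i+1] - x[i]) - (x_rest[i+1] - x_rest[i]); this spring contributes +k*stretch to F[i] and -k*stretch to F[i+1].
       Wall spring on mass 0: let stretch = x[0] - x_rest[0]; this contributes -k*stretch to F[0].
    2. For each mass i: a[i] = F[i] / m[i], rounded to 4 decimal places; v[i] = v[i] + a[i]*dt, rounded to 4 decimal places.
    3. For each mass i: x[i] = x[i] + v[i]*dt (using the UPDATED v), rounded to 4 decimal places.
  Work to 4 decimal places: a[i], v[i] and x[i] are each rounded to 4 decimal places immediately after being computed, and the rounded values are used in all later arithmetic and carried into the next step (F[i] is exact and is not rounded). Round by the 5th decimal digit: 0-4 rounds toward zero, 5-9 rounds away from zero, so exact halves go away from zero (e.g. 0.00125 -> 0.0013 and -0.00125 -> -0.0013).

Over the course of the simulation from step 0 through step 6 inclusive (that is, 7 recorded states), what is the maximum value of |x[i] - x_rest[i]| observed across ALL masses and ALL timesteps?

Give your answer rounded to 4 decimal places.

Answer: 2.1618

Derivation:
Step 0: x=[5.0000 6.0000 10.0000 18.0000] v=[0.0000 0.0000 0.0000 0.0000]
Step 1: x=[4.6800 6.4800 10.6400 17.3600] v=[-1.6000 2.4000 3.2000 -3.2000]
Step 2: x=[4.1296 7.3376 11.6896 16.2848] v=[-2.7520 4.2880 5.2480 -5.3760]
Step 3: x=[3.5055 8.3782 12.7781 15.1144] v=[-3.1206 5.2032 5.4426 -5.8522]
Step 4: x=[2.9908 9.3432 13.5364 14.2102] v=[-2.5737 4.8250 3.7917 -4.5212]
Step 5: x=[2.7450 9.9627 13.7316 13.8382] v=[-1.2291 3.0976 0.9762 -1.8602]
Step 6: x=[2.8570 10.0304 13.3409 14.0891] v=[0.5600 0.3386 -1.9536 1.2545]
Max displacement = 2.1618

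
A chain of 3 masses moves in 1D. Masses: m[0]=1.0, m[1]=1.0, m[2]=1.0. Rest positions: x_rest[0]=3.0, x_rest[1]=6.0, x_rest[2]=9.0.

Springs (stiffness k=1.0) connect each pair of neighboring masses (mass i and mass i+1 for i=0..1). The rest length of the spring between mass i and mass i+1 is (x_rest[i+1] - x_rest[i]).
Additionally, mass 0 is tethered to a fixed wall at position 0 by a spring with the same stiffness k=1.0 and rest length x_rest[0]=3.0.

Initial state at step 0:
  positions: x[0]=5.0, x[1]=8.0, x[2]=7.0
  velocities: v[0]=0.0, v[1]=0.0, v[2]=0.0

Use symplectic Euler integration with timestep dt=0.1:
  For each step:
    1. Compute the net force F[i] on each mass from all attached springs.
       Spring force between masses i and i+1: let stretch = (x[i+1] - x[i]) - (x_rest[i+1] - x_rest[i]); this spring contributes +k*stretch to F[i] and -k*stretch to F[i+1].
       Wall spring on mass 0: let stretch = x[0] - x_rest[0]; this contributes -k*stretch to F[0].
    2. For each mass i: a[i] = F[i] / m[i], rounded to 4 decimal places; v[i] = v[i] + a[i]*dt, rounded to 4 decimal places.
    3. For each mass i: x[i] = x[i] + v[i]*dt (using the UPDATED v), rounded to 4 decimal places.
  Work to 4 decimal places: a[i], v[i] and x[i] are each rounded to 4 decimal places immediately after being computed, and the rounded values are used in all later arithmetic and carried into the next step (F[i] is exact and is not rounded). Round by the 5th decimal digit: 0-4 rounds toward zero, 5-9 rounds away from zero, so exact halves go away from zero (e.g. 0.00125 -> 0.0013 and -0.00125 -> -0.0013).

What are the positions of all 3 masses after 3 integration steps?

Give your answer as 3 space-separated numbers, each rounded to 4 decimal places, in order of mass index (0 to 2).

Step 0: x=[5.0000 8.0000 7.0000] v=[0.0000 0.0000 0.0000]
Step 1: x=[4.9800 7.9600 7.0400] v=[-0.2000 -0.4000 0.4000]
Step 2: x=[4.9400 7.8810 7.1192] v=[-0.4000 -0.7900 0.7920]
Step 3: x=[4.8800 7.7650 7.2360] v=[-0.5999 -1.1603 1.1682]

Answer: 4.8800 7.7650 7.2360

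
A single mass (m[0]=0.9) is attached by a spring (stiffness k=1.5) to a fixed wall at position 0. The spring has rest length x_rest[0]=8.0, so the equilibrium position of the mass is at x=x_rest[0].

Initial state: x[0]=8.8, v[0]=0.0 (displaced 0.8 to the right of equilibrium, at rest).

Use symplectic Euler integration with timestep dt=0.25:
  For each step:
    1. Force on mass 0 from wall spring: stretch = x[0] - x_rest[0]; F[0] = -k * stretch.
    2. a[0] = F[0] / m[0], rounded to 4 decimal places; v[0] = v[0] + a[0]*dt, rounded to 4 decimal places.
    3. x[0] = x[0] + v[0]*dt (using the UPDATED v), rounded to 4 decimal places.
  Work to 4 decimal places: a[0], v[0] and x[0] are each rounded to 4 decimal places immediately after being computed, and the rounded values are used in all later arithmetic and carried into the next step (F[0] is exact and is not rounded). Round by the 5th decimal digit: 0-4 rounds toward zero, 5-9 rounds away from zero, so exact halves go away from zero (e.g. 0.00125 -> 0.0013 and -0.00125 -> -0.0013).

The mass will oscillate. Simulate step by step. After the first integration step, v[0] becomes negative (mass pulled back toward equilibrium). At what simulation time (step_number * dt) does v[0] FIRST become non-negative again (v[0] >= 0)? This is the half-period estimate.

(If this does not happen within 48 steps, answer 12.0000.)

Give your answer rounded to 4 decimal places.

Step 0: x=[8.8000] v=[0.0000]
Step 1: x=[8.7167] v=[-0.3333]
Step 2: x=[8.5587] v=[-0.6319]
Step 3: x=[8.3425] v=[-0.8647]
Step 4: x=[8.0907] v=[-1.0074]
Step 5: x=[7.8294] v=[-1.0452]
Step 6: x=[7.5859] v=[-0.9741]
Step 7: x=[7.3855] v=[-0.8016]
Step 8: x=[7.2491] v=[-0.5456]
Step 9: x=[7.1909] v=[-0.2327]
Step 10: x=[7.2170] v=[0.1044]
First v>=0 after going negative at step 10, time=2.5000

Answer: 2.5000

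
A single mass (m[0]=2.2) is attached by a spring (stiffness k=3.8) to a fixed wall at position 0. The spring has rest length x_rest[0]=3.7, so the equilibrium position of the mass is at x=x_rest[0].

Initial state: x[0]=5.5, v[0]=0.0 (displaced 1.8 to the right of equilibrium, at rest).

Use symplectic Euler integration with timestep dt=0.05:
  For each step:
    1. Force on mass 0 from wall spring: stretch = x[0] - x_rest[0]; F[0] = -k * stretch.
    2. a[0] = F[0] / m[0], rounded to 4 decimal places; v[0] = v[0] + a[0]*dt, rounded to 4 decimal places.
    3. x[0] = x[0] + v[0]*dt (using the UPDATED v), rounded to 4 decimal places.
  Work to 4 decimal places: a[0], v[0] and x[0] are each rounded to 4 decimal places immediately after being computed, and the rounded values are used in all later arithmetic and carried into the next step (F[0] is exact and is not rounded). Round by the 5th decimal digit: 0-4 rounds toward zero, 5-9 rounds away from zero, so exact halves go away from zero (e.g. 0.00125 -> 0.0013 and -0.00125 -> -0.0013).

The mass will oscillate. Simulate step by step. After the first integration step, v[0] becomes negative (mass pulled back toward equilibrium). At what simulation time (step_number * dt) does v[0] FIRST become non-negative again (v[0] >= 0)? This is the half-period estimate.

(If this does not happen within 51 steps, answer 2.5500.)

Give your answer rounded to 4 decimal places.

Step 0: x=[5.5000] v=[0.0000]
Step 1: x=[5.4922] v=[-0.1555]
Step 2: x=[5.4767] v=[-0.3103]
Step 3: x=[5.4535] v=[-0.4637]
Step 4: x=[5.4227] v=[-0.6151]
Step 5: x=[5.3845] v=[-0.7639]
Step 6: x=[5.3390] v=[-0.9094]
Step 7: x=[5.2865] v=[-1.0510]
Step 8: x=[5.2271] v=[-1.1880]
Step 9: x=[5.1611] v=[-1.3199]
Step 10: x=[5.0888] v=[-1.4461]
Step 11: x=[5.0105] v=[-1.5660]
Step 12: x=[4.9265] v=[-1.6792]
Step 13: x=[4.8372] v=[-1.7851]
Step 14: x=[4.7430] v=[-1.8833]
Step 15: x=[4.6443] v=[-1.9734]
Step 16: x=[4.5416] v=[-2.0550]
Step 17: x=[4.4352] v=[-2.1277]
Step 18: x=[4.3256] v=[-2.1912]
Step 19: x=[4.2133] v=[-2.2452]
Step 20: x=[4.0988] v=[-2.2895]
Step 21: x=[3.9826] v=[-2.3239]
Step 22: x=[3.8652] v=[-2.3483]
Step 23: x=[3.7471] v=[-2.3626]
Step 24: x=[3.6288] v=[-2.3667]
Step 25: x=[3.5108] v=[-2.3606]
Step 26: x=[3.3936] v=[-2.3443]
Step 27: x=[3.2777] v=[-2.3178]
Step 28: x=[3.1636] v=[-2.2813]
Step 29: x=[3.0519] v=[-2.2350]
Step 30: x=[2.9430] v=[-2.1790]
Step 31: x=[2.8373] v=[-2.1136]
Step 32: x=[2.7353] v=[-2.0391]
Step 33: x=[2.6375] v=[-1.9558]
Step 34: x=[2.5443] v=[-1.8640]
Step 35: x=[2.4561] v=[-1.7642]
Step 36: x=[2.3733] v=[-1.6568]
Step 37: x=[2.2962] v=[-1.5422]
Step 38: x=[2.2252] v=[-1.4210]
Step 39: x=[2.1605] v=[-1.2936]
Step 40: x=[2.1025] v=[-1.1606]
Step 41: x=[2.0514] v=[-1.0226]
Step 42: x=[2.0074] v=[-0.8802]
Step 43: x=[1.9707] v=[-0.7340]
Step 44: x=[1.9415] v=[-0.5847]
Step 45: x=[1.9199] v=[-0.4328]
Step 46: x=[1.9059] v=[-0.2791]
Step 47: x=[1.8997] v=[-0.1242]
Step 48: x=[1.9013] v=[0.0313]
First v>=0 after going negative at step 48, time=2.4000

Answer: 2.4000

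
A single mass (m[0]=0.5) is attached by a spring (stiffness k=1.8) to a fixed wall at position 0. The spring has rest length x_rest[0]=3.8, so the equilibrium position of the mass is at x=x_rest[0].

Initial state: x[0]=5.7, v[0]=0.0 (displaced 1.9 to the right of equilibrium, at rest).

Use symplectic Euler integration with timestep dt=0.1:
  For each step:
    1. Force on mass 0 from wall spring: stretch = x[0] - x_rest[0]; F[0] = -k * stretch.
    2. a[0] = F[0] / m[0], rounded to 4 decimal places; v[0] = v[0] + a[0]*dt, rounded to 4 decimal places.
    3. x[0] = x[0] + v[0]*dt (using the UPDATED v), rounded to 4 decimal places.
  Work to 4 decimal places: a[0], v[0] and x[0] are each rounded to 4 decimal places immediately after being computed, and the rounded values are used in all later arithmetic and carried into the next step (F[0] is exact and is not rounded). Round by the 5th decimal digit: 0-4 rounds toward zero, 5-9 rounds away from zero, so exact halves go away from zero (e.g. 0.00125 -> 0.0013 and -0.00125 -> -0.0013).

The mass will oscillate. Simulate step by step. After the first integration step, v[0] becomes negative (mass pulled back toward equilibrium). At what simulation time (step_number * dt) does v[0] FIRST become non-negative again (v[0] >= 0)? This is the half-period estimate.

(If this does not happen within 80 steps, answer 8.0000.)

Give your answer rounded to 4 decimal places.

Step 0: x=[5.7000] v=[0.0000]
Step 1: x=[5.6316] v=[-0.6840]
Step 2: x=[5.4973] v=[-1.3434]
Step 3: x=[5.3019] v=[-1.9544]
Step 4: x=[5.0524] v=[-2.4951]
Step 5: x=[4.7578] v=[-2.9460]
Step 6: x=[4.4287] v=[-3.2908]
Step 7: x=[4.0770] v=[-3.5171]
Step 8: x=[3.7153] v=[-3.6168]
Step 9: x=[3.3567] v=[-3.5863]
Step 10: x=[3.0140] v=[-3.4267]
Step 11: x=[2.6996] v=[-3.1437]
Step 12: x=[2.4248] v=[-2.7476]
Step 13: x=[2.1996] v=[-2.2525]
Step 14: x=[2.0320] v=[-1.6764]
Step 15: x=[1.9280] v=[-1.0399]
Step 16: x=[1.8914] v=[-0.3660]
Step 17: x=[1.9235] v=[0.3211]
First v>=0 after going negative at step 17, time=1.7000

Answer: 1.7000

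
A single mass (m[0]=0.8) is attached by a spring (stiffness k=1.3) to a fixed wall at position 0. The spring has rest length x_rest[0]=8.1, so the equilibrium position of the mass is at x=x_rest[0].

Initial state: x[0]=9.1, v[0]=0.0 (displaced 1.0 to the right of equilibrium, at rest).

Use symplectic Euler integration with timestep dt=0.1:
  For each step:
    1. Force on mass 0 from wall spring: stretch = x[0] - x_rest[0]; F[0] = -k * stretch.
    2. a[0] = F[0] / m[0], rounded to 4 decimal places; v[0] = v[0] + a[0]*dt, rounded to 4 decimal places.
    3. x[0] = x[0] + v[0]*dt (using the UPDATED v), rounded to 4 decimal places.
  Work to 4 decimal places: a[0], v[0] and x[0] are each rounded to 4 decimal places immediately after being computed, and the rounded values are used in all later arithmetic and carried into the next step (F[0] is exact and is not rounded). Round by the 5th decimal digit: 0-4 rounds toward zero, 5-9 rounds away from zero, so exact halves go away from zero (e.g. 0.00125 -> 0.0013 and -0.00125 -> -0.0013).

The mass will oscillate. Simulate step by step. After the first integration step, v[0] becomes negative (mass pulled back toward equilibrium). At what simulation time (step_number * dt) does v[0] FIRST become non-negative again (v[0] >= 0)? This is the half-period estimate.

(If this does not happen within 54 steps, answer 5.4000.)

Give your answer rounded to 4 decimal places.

Step 0: x=[9.1000] v=[0.0000]
Step 1: x=[9.0838] v=[-0.1625]
Step 2: x=[9.0516] v=[-0.3224]
Step 3: x=[9.0039] v=[-0.4770]
Step 4: x=[8.9415] v=[-0.6239]
Step 5: x=[8.8654] v=[-0.7606]
Step 6: x=[8.7769] v=[-0.8850]
Step 7: x=[8.6774] v=[-0.9950]
Step 8: x=[8.5685] v=[-1.0888]
Step 9: x=[8.4520] v=[-1.1649]
Step 10: x=[8.3298] v=[-1.2221]
Step 11: x=[8.2039] v=[-1.2594]
Step 12: x=[8.0763] v=[-1.2763]
Step 13: x=[7.9491] v=[-1.2725]
Step 14: x=[7.8243] v=[-1.2480]
Step 15: x=[7.7040] v=[-1.2032]
Step 16: x=[7.5901] v=[-1.1389]
Step 17: x=[7.4845] v=[-1.0560]
Step 18: x=[7.3889] v=[-0.9560]
Step 19: x=[7.3049] v=[-0.8405]
Step 20: x=[7.2338] v=[-0.7113]
Step 21: x=[7.1768] v=[-0.5705]
Step 22: x=[7.1348] v=[-0.4205]
Step 23: x=[7.1084] v=[-0.2637]
Step 24: x=[7.0981] v=[-0.1026]
Step 25: x=[7.1041] v=[0.0602]
First v>=0 after going negative at step 25, time=2.5000

Answer: 2.5000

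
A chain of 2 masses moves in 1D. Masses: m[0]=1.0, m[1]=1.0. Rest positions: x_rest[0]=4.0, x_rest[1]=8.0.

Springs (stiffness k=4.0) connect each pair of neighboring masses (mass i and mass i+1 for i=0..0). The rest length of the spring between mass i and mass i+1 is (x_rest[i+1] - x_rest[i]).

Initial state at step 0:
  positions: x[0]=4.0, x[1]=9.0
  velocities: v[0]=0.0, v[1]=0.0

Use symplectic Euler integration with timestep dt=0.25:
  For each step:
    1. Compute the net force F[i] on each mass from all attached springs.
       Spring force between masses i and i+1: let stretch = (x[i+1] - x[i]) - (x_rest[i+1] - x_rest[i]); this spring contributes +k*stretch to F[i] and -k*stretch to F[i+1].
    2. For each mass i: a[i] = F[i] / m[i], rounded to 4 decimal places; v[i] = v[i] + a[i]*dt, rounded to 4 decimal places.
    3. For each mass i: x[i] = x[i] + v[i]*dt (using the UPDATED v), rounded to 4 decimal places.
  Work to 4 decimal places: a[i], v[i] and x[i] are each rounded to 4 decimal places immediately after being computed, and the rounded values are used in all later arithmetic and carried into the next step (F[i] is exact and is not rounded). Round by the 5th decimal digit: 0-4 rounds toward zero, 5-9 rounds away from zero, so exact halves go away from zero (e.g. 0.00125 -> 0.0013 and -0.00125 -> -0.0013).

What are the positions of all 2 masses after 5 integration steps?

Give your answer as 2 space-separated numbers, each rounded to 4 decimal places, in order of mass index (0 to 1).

Answer: 4.8594 8.1407

Derivation:
Step 0: x=[4.0000 9.0000] v=[0.0000 0.0000]
Step 1: x=[4.2500 8.7500] v=[1.0000 -1.0000]
Step 2: x=[4.6250 8.3750] v=[1.5000 -1.5000]
Step 3: x=[4.9375 8.0625] v=[1.2500 -1.2500]
Step 4: x=[5.0313 7.9688] v=[0.3750 -0.3750]
Step 5: x=[4.8594 8.1407] v=[-0.6875 0.6875]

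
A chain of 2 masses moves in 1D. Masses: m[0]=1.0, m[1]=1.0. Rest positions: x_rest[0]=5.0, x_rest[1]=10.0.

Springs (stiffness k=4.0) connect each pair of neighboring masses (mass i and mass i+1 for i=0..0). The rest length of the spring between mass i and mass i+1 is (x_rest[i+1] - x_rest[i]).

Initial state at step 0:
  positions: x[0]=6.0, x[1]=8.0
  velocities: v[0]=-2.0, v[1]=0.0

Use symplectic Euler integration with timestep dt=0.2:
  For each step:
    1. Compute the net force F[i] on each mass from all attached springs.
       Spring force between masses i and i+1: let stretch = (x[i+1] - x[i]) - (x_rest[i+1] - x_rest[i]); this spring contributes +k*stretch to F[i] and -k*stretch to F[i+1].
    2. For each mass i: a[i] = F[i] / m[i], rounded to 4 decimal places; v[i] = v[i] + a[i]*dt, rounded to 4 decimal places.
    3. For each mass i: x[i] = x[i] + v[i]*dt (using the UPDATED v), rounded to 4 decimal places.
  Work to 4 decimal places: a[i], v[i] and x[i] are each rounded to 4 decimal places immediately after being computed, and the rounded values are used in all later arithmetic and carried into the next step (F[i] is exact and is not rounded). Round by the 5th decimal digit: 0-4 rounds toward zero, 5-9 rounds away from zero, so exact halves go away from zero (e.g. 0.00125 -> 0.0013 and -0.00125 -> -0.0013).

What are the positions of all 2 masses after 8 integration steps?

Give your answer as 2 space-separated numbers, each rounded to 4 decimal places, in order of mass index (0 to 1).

Answer: 3.5186 7.2814

Derivation:
Step 0: x=[6.0000 8.0000] v=[-2.0000 0.0000]
Step 1: x=[5.1200 8.4800] v=[-4.4000 2.4000]
Step 2: x=[3.9776 9.2224] v=[-5.7120 3.7120]
Step 3: x=[2.8744 9.9256] v=[-5.5162 3.5162]
Step 4: x=[2.0994 10.3006] v=[-3.8752 1.8752]
Step 5: x=[1.8366 10.1634] v=[-1.3142 -0.6858]
Step 6: x=[2.1060 9.4940] v=[1.3472 -3.3472]
Step 7: x=[2.7575 8.4425] v=[3.2576 -5.2576]
Step 8: x=[3.5186 7.2814] v=[3.8056 -5.8056]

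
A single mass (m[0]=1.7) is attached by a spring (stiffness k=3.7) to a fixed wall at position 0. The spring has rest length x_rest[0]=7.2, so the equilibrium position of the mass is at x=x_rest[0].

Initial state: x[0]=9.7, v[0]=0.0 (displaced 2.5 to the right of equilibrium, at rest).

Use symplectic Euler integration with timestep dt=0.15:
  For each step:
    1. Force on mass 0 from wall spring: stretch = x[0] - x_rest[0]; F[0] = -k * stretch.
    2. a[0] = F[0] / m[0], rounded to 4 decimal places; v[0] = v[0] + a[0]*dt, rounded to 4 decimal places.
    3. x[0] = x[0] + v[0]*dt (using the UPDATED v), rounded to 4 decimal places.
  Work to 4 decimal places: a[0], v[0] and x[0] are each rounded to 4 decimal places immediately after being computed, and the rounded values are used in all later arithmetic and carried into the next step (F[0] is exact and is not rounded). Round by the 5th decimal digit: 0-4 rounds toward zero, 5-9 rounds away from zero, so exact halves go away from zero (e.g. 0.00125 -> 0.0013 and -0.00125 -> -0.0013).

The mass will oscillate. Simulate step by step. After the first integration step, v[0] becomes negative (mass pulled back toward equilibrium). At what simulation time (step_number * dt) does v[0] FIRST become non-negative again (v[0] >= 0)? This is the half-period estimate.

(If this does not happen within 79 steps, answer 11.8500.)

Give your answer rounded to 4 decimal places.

Step 0: x=[9.7000] v=[0.0000]
Step 1: x=[9.5776] v=[-0.8162]
Step 2: x=[9.3387] v=[-1.5924]
Step 3: x=[8.9951] v=[-2.2906]
Step 4: x=[8.5636] v=[-2.8767]
Step 5: x=[8.0653] v=[-3.3219]
Step 6: x=[7.5246] v=[-3.6044]
Step 7: x=[6.9680] v=[-3.7104]
Step 8: x=[6.4228] v=[-3.6347]
Step 9: x=[5.9157] v=[-3.3810]
Step 10: x=[5.4714] v=[-2.9617]
Step 11: x=[5.1118] v=[-2.3974]
Step 12: x=[4.8544] v=[-1.7157]
Step 13: x=[4.7119] v=[-0.9499]
Step 14: x=[4.6913] v=[-0.1376]
Step 15: x=[4.7935] v=[0.6814]
First v>=0 after going negative at step 15, time=2.2500

Answer: 2.2500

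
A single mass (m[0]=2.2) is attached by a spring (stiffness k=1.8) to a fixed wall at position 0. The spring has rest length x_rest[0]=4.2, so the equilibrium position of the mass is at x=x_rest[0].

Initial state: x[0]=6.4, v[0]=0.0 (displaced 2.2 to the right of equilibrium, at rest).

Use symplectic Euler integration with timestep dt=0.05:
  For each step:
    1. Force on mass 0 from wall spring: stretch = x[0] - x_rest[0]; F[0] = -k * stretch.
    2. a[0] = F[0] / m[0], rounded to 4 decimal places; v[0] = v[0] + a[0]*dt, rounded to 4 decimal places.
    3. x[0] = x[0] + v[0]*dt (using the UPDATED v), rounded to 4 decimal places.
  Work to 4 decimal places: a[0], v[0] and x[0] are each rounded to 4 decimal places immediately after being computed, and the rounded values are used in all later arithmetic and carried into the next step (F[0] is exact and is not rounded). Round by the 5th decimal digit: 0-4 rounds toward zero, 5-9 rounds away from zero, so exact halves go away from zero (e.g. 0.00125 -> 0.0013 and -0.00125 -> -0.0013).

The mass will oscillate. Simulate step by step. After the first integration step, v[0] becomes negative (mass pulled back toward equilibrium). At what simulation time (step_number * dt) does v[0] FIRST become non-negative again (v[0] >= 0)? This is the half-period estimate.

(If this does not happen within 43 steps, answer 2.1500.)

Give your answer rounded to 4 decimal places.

Step 0: x=[6.4000] v=[0.0000]
Step 1: x=[6.3955] v=[-0.0900]
Step 2: x=[6.3865] v=[-0.1798]
Step 3: x=[6.3730] v=[-0.2693]
Step 4: x=[6.3551] v=[-0.3582]
Step 5: x=[6.3328] v=[-0.4464]
Step 6: x=[6.3061] v=[-0.5337]
Step 7: x=[6.2751] v=[-0.6199]
Step 8: x=[6.2399] v=[-0.7048]
Step 9: x=[6.2005] v=[-0.7883]
Step 10: x=[6.1570] v=[-0.8701]
Step 11: x=[6.1095] v=[-0.9502]
Step 12: x=[6.0581] v=[-1.0283]
Step 13: x=[6.0029] v=[-1.1043]
Step 14: x=[5.9440] v=[-1.1781]
Step 15: x=[5.8815] v=[-1.2494]
Step 16: x=[5.8156] v=[-1.3182]
Step 17: x=[5.7464] v=[-1.3843]
Step 18: x=[5.6740] v=[-1.4476]
Step 19: x=[5.5986] v=[-1.5079]
Step 20: x=[5.5203] v=[-1.5651]
Step 21: x=[5.4393] v=[-1.6191]
Step 22: x=[5.3558] v=[-1.6698]
Step 23: x=[5.2699] v=[-1.7171]
Step 24: x=[5.1819] v=[-1.7609]
Step 25: x=[5.0918] v=[-1.8011]
Step 26: x=[4.9999] v=[-1.8376]
Step 27: x=[4.9064] v=[-1.8703]
Step 28: x=[4.8114] v=[-1.8992]
Step 29: x=[4.7152] v=[-1.9242]
Step 30: x=[4.6179] v=[-1.9453]
Step 31: x=[4.5198] v=[-1.9624]
Step 32: x=[4.4210] v=[-1.9755]
Step 33: x=[4.3218] v=[-1.9845]
Step 34: x=[4.2223] v=[-1.9895]
Step 35: x=[4.1228] v=[-1.9904]
Step 36: x=[4.0234] v=[-1.9872]
Step 37: x=[3.9244] v=[-1.9800]
Step 38: x=[3.8260] v=[-1.9687]
Step 39: x=[3.7283] v=[-1.9534]
Step 40: x=[3.6316] v=[-1.9341]
Step 41: x=[3.5361] v=[-1.9108]
Step 42: x=[3.4419] v=[-1.8836]
Step 43: x=[3.3493] v=[-1.8526]
v[0] did not become non-negative within 43 steps; using fallback time=2.1500

Answer: 2.1500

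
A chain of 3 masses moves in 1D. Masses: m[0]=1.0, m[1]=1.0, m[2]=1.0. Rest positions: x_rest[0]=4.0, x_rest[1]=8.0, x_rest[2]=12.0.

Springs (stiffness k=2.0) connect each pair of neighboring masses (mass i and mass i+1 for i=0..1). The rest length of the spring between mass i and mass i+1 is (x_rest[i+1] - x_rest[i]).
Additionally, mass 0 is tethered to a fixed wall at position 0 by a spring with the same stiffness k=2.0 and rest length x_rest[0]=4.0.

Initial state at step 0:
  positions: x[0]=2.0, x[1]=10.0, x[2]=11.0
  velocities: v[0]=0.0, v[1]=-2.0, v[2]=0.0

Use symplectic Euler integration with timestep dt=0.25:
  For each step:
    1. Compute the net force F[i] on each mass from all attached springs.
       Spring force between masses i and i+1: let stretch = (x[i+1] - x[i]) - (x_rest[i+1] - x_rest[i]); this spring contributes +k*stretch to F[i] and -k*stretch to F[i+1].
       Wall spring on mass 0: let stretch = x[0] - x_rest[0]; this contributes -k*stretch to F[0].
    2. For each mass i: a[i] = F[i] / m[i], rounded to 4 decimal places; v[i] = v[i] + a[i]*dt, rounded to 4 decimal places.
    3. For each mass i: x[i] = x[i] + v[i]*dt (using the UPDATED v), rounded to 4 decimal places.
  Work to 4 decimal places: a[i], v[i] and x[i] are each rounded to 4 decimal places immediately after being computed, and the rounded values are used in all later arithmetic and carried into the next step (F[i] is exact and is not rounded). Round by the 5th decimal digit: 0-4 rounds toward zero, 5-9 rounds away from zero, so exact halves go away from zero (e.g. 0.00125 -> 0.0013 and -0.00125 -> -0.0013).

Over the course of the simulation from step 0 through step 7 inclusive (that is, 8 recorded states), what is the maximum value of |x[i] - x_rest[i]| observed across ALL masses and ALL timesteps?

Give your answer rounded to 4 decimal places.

Step 0: x=[2.0000 10.0000 11.0000] v=[0.0000 -2.0000 0.0000]
Step 1: x=[2.7500 8.6250 11.3750] v=[3.0000 -5.5000 1.5000]
Step 2: x=[3.8906 6.8594 11.9063] v=[4.5625 -7.0625 2.1250]
Step 3: x=[4.9160 5.3535 12.3067] v=[4.1016 -6.0235 1.6016]
Step 4: x=[5.3816 4.6621 12.3380] v=[1.8624 -2.7657 0.1250]
Step 5: x=[5.0846 5.0201 11.9098] v=[-1.1882 1.4320 -1.7130]
Step 6: x=[4.1439 6.2474 11.1203] v=[-3.7628 4.9091 -3.1579]
Step 7: x=[2.9482 7.8209 10.2217] v=[-4.7830 6.2938 -3.5944]
Max displacement = 3.3379

Answer: 3.3379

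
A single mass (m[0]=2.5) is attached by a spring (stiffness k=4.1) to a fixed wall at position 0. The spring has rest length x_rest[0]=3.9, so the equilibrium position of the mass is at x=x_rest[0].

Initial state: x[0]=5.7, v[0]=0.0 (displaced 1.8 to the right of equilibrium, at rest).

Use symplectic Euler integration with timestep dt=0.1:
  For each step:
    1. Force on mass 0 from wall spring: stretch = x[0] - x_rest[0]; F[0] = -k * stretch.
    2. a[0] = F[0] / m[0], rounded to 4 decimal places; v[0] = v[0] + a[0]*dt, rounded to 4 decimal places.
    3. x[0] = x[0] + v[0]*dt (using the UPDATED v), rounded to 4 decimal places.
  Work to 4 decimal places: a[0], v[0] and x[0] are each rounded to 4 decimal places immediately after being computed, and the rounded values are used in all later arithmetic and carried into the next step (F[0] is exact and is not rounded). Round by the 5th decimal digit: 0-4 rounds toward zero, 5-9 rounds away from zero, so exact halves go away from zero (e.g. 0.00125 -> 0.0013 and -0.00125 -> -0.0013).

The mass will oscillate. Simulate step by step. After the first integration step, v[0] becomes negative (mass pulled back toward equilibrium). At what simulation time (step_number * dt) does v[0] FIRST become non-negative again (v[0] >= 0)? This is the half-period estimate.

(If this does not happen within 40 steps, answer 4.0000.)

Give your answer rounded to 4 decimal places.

Answer: 2.5000

Derivation:
Step 0: x=[5.7000] v=[0.0000]
Step 1: x=[5.6705] v=[-0.2952]
Step 2: x=[5.6119] v=[-0.5856]
Step 3: x=[5.5253] v=[-0.8664]
Step 4: x=[5.4120] v=[-1.1330]
Step 5: x=[5.2739] v=[-1.3810]
Step 6: x=[5.1133] v=[-1.6063]
Step 7: x=[4.9328] v=[-1.8053]
Step 8: x=[4.7353] v=[-1.9747]
Step 9: x=[4.5241] v=[-2.1117]
Step 10: x=[4.3027] v=[-2.2141]
Step 11: x=[4.0747] v=[-2.2801]
Step 12: x=[3.8438] v=[-2.3088]
Step 13: x=[3.6138] v=[-2.2996]
Step 14: x=[3.3885] v=[-2.2527]
Step 15: x=[3.1716] v=[-2.1688]
Step 16: x=[2.9667] v=[-2.0493]
Step 17: x=[2.7771] v=[-1.8962]
Step 18: x=[2.6059] v=[-1.7120]
Step 19: x=[2.4559] v=[-1.4998]
Step 20: x=[2.3296] v=[-1.2630]
Step 21: x=[2.2291] v=[-1.0055]
Step 22: x=[2.1560] v=[-0.7315]
Step 23: x=[2.1115] v=[-0.4455]
Step 24: x=[2.0963] v=[-0.1522]
Step 25: x=[2.1107] v=[0.1436]
First v>=0 after going negative at step 25, time=2.5000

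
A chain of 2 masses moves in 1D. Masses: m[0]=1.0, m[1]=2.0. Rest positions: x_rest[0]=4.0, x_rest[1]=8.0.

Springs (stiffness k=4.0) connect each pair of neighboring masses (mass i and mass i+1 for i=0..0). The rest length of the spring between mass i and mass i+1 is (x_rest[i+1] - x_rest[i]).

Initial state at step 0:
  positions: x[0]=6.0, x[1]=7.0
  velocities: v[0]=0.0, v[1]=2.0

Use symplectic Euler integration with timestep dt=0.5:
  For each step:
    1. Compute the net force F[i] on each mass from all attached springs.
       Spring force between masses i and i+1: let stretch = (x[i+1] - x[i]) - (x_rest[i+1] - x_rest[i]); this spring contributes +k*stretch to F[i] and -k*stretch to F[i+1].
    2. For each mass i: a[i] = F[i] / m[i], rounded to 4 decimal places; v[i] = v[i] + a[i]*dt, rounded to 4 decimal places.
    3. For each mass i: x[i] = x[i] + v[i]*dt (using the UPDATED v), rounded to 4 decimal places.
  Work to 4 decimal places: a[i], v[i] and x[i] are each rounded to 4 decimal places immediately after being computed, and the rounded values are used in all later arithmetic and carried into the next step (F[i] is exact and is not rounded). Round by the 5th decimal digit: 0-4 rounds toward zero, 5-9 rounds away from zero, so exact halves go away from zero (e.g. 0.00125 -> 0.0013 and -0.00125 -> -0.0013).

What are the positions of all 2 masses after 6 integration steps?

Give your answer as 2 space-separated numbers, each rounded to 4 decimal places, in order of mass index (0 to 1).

Answer: 5.6563 13.1719

Derivation:
Step 0: x=[6.0000 7.0000] v=[0.0000 2.0000]
Step 1: x=[3.0000 9.5000] v=[-6.0000 5.0000]
Step 2: x=[2.5000 10.7500] v=[-1.0000 2.5000]
Step 3: x=[6.2500 9.8750] v=[7.5000 -1.7500]
Step 4: x=[9.6250 9.1875] v=[6.7500 -1.3750]
Step 5: x=[8.5625 10.7188] v=[-2.1250 3.0625]
Step 6: x=[5.6563 13.1719] v=[-5.8124 4.9062]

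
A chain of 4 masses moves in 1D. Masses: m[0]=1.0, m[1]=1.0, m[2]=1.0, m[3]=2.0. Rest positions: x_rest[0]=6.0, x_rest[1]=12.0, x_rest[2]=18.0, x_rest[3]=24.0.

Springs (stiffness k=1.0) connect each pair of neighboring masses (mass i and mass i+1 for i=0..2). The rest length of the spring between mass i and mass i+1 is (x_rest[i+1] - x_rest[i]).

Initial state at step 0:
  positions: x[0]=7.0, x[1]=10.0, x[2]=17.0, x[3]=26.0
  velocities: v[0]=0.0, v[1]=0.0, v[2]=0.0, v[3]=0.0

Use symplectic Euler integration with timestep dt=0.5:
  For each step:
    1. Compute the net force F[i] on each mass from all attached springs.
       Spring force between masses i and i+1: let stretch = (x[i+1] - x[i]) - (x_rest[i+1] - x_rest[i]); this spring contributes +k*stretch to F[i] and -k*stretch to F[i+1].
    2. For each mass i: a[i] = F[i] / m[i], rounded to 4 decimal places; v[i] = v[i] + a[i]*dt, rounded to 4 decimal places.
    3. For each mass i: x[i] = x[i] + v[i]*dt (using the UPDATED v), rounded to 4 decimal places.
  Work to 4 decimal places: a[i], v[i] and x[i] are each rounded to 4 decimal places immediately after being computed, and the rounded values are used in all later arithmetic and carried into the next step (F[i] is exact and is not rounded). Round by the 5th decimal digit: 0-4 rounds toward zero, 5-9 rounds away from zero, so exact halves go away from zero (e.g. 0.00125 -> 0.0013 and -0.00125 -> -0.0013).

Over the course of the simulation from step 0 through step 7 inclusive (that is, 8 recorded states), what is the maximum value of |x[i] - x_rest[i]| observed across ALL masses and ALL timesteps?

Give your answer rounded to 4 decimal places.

Step 0: x=[7.0000 10.0000 17.0000 26.0000] v=[0.0000 0.0000 0.0000 0.0000]
Step 1: x=[6.2500 11.0000 17.5000 25.6250] v=[-1.5000 2.0000 1.0000 -0.7500]
Step 2: x=[5.1875 12.4375 18.4063 24.9844] v=[-2.1250 2.8750 1.8125 -1.2813]
Step 3: x=[4.4375 13.5547 19.4649 24.2715] v=[-1.5000 2.2344 2.1172 -1.4259]
Step 4: x=[4.4668 13.8702 20.2476 23.7077] v=[0.0586 0.6309 1.5654 -1.1276]
Step 5: x=[5.3470 13.4292 20.3010 23.4614] v=[1.7603 -0.8821 0.1068 -0.4926]
Step 6: x=[6.7477 12.6856 19.4266 23.5701] v=[2.8014 -1.4873 -1.7489 0.2173]
Step 7: x=[8.1329 12.1427 17.9028 23.9109] v=[2.7704 -1.0858 -3.0477 0.6815]
Max displacement = 2.3010

Answer: 2.3010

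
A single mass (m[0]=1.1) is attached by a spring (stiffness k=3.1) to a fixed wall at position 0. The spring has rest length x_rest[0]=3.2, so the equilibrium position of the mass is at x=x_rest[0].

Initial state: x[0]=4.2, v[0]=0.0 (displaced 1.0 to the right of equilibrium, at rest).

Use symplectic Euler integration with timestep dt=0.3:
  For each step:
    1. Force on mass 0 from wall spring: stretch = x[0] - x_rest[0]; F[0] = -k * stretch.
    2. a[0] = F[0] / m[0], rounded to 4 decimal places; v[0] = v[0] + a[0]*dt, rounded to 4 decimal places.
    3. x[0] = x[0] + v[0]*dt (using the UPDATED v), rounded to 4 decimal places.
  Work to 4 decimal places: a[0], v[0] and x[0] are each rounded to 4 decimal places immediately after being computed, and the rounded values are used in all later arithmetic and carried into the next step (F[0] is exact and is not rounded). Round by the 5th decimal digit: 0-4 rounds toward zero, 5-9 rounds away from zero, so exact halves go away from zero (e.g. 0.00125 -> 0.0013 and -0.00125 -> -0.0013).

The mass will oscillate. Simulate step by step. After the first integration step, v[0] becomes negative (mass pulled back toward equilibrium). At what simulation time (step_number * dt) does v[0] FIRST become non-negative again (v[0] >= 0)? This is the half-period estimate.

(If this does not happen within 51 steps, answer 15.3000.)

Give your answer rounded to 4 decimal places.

Answer: 2.1000

Derivation:
Step 0: x=[4.2000] v=[0.0000]
Step 1: x=[3.9464] v=[-0.8455]
Step 2: x=[3.5034] v=[-1.4766]
Step 3: x=[2.9835] v=[-1.7331]
Step 4: x=[2.5185] v=[-1.5501]
Step 5: x=[2.2263] v=[-0.9739]
Step 6: x=[2.1811] v=[-0.1507]
Step 7: x=[2.3943] v=[0.7107]
First v>=0 after going negative at step 7, time=2.1000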